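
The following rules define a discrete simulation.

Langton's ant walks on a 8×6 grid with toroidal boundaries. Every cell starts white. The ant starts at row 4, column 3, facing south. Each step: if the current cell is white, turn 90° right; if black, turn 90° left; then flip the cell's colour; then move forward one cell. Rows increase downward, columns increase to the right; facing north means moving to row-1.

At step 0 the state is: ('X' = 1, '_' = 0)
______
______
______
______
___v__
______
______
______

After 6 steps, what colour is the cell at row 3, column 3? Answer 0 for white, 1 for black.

gen 0: ______
______
______
______
___v__
______
______
______
gen 1: ______
______
______
______
__<X__
______
______
______
gen 2: ______
______
______
__^___
__XX__
______
______
______
gen 3: ______
______
______
__X>__
__XX__
______
______
______
gen 4: ______
______
______
__XX__
__Xv__
______
______
______
gen 5: ______
______
______
__XX__
__X_>_
______
______
______
gen 6: ______
______
______
__XX__
__X_X_
____v_
______
______

1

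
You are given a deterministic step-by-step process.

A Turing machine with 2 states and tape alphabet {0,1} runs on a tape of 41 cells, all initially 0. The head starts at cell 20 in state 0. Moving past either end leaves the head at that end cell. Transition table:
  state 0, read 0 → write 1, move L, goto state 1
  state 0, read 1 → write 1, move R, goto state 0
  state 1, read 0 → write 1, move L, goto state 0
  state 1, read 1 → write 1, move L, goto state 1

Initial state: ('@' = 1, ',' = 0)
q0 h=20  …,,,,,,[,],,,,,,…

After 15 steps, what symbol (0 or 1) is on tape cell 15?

gen 0: q0 h=20  …,,,,,,[,],,,,,,…
gen 1: q1 h=19  …,,,,,,[,]@,,,,,…
gen 2: q0 h=18  …,,,,,,[,]@@,,,,…
gen 3: q1 h=17  …,,,,,,[,]@@@,,,…
gen 4: q0 h=16  …,,,,,,[,]@@@@,,…
gen 5: q1 h=15  …,,,,,,[,]@@@@@,…
gen 6: q0 h=14  …,,,,,,[,]@@@@@@…
gen 7: q1 h=13  …,,,,,,[,]@@@@@@…
gen 8: q0 h=12  …,,,,,,[,]@@@@@@…
gen 9: q1 h=11  …,,,,,,[,]@@@@@@…
gen 10: q0 h=10  …,,,,,,[,]@@@@@@…
gen 11: q1 h= 9  …,,,,,,[,]@@@@@@…
gen 12: q0 h= 8  …,,,,,,[,]@@@@@@…
gen 13: q1 h= 7  …,,,,,,[,]@@@@@@…
gen 14: q0 h= 6  |,,,,,,[,]@@@@@@…
gen 15: q1 h= 5  |,,,,,[,]@@@@@@…

1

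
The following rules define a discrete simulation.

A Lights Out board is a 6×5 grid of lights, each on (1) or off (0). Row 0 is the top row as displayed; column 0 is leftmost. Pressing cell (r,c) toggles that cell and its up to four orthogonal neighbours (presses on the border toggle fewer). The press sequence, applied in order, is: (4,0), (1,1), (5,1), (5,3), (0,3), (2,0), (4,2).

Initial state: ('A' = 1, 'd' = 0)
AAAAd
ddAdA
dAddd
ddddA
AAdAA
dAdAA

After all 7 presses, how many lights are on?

[0] AAAAd
ddAdA
dAddd
ddddA
AAdAA
dAdAA
[1] AAAAd
ddAdA
dAddd
AdddA
dddAA
AAdAA
[2] AdAAd
AAddA
ddddd
AdddA
dddAA
AAdAA
[3] AdAAd
AAddA
ddddd
AdddA
dAdAA
ddAAA
[4] AdAAd
AAddA
ddddd
AdddA
dAddA
ddddd
[5] AdddA
AAdAA
ddddd
AdddA
dAddA
ddddd
[6] AdddA
dAdAA
AAddd
ddddA
dAddA
ddddd
[7] AdddA
dAdAA
AAddd
ddAdA
ddAAA
ddAdd

13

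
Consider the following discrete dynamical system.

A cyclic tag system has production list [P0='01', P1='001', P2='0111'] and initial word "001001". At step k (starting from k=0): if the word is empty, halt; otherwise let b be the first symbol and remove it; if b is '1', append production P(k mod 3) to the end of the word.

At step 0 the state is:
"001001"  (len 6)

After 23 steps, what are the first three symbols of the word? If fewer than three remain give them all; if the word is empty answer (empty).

step 0: "001001"  (len 6)
step 1: "01001"  (len 5)
step 2: "1001"  (len 4)
step 3: "0010111"  (len 7)
step 4: "010111"  (len 6)
step 5: "10111"  (len 5)
step 6: "01110111"  (len 8)
step 7: "1110111"  (len 7)
step 8: "110111001"  (len 9)
step 9: "101110010111"  (len 12)
step 10: "0111001011101"  (len 13)
step 11: "111001011101"  (len 12)
step 12: "110010111010111"  (len 15)
step 13: "1001011101011101"  (len 16)
step 14: "001011101011101001"  (len 18)
step 15: "01011101011101001"  (len 17)
step 16: "1011101011101001"  (len 16)
step 17: "011101011101001001"  (len 18)
step 18: "11101011101001001"  (len 17)
step 19: "110101110100100101"  (len 18)
step 20: "10101110100100101001"  (len 20)
step 21: "01011101001001010010111"  (len 23)
step 22: "1011101001001010010111"  (len 22)
step 23: "011101001001010010111001"  (len 24)

011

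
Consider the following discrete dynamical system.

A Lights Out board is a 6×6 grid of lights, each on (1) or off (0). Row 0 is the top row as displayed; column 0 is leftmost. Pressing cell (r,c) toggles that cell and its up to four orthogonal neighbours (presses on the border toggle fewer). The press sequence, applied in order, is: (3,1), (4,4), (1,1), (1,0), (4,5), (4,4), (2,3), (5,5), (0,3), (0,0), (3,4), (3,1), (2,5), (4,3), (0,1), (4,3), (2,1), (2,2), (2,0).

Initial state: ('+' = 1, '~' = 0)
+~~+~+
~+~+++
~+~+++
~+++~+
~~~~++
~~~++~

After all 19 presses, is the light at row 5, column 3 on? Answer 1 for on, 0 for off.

1

gen 0: +~~+~+
~+~+++
~+~+++
~+++~+
~~~~++
~~~++~
gen 1: +~~+~+
~+~+++
~~~+++
+~~+~+
~+~~++
~~~++~
gen 2: +~~+~+
~+~+++
~~~+++
+~~+++
~+~+~~
~~~+~~
gen 3: ++~+~+
+~++++
~+~+++
+~~+++
~+~+~~
~~~+~~
gen 4: ~+~+~+
~+++++
++~+++
+~~+++
~+~+~~
~~~+~~
gen 5: ~+~+~+
~+++++
++~+++
+~~++~
~+~+++
~~~+~+
gen 6: ~+~+~+
~+++++
++~+++
+~~+~~
~+~~~~
~~~+++
gen 7: ~+~+~+
~++~++
+++~~+
+~~~~~
~+~~~~
~~~+++
gen 8: ~+~+~+
~++~++
+++~~+
+~~~~~
~+~~~+
~~~+~~
gen 9: ~++~++
~+++++
+++~~+
+~~~~~
~+~~~+
~~~+~~
gen 10: +~+~++
++++++
+++~~+
+~~~~~
~+~~~+
~~~+~~
gen 11: +~+~++
++++++
+++~++
+~~+++
~+~~++
~~~+~~
gen 12: +~+~++
++++++
+~+~++
~+++++
~~~~++
~~~+~~
gen 13: +~+~++
+++++~
+~+~~~
~++++~
~~~~++
~~~+~~
gen 14: +~+~++
+++++~
+~+~~~
~++~+~
~~++~+
~~~~~~
gen 15: ~+~~++
+~+++~
+~+~~~
~++~+~
~~++~+
~~~~~~
gen 16: ~+~~++
+~+++~
+~+~~~
~++++~
~~~~++
~~~+~~
gen 17: ~+~~++
+++++~
~+~~~~
~~+++~
~~~~++
~~~+~~
gen 18: ~+~~++
++~++~
~~++~~
~~~++~
~~~~++
~~~+~~
gen 19: ~+~~++
~+~++~
++++~~
+~~++~
~~~~++
~~~+~~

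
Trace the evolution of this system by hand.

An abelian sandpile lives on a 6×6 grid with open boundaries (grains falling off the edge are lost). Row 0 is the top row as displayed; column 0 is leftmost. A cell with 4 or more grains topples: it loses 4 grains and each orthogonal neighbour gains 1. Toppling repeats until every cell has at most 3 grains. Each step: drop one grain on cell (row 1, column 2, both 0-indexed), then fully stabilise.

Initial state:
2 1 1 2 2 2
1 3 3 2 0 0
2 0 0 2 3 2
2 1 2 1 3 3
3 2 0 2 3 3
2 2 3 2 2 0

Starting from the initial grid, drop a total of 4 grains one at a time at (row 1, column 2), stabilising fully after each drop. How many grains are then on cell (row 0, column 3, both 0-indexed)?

3

0) 2 1 1 2 2 2
1 3 3 2 0 0
2 0 0 2 3 2
2 1 2 1 3 3
3 2 0 2 3 3
2 2 3 2 2 0
1) 2 2 2 2 2 2
2 0 1 3 0 0
2 1 1 2 3 2
2 1 2 1 3 3
3 2 0 2 3 3
2 2 3 2 2 0
2) 2 2 2 2 2 2
2 0 2 3 0 0
2 1 1 2 3 2
2 1 2 1 3 3
3 2 0 2 3 3
2 2 3 2 2 0
3) 2 2 2 2 2 2
2 0 3 3 0 0
2 1 1 2 3 2
2 1 2 1 3 3
3 2 0 2 3 3
2 2 3 2 2 0
4) 2 2 3 3 2 2
2 1 1 0 1 0
2 1 2 3 3 2
2 1 2 1 3 3
3 2 0 2 3 3
2 2 3 2 2 0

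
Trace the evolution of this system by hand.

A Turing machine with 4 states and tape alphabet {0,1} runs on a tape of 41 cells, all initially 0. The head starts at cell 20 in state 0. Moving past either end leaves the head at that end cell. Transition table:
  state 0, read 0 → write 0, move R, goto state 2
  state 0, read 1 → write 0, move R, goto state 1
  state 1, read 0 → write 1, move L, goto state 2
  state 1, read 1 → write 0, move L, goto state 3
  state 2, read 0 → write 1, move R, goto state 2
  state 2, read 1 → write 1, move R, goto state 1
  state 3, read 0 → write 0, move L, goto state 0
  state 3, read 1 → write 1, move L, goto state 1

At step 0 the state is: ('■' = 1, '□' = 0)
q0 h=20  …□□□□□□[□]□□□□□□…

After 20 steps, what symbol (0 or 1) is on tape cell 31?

1

0) q0 h=20  …□□□□□□[□]□□□□□□…
1) q2 h=21  …□□□□□□[□]□□□□□□…
2) q2 h=22  …□□□□□■[□]□□□□□□…
3) q2 h=23  …□□□□■■[□]□□□□□□…
4) q2 h=24  …□□□■■■[□]□□□□□□…
5) q2 h=25  …□□■■■■[□]□□□□□□…
6) q2 h=26  …□■■■■■[□]□□□□□□…
7) q2 h=27  …■■■■■■[□]□□□□□□…
8) q2 h=28  …■■■■■■[□]□□□□□□…
9) q2 h=29  …■■■■■■[□]□□□□□□…
10) q2 h=30  …■■■■■■[□]□□□□□□…
11) q2 h=31  …■■■■■■[□]□□□□□□…
12) q2 h=32  …■■■■■■[□]□□□□□□…
13) q2 h=33  …■■■■■■[□]□□□□□□…
14) q2 h=34  …■■■■■■[□]□□□□□□|
15) q2 h=35  …■■■■■■[□]□□□□□|
16) q2 h=36  …■■■■■■[□]□□□□|
17) q2 h=37  …■■■■■■[□]□□□|
18) q2 h=38  …■■■■■■[□]□□|
19) q2 h=39  …■■■■■■[□]□|
20) q2 h=40  …■■■■■■[□]|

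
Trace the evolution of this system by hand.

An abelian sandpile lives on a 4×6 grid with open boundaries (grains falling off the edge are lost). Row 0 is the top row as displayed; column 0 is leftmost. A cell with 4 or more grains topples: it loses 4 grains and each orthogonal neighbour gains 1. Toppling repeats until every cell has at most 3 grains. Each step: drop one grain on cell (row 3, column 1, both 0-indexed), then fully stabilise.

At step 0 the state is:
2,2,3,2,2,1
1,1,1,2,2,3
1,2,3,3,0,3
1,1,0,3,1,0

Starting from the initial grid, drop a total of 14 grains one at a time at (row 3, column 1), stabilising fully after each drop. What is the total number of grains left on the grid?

46

k=0  2,2,3,2,2,1
1,1,1,2,2,3
1,2,3,3,0,3
1,1,0,3,1,0
k=1  2,2,3,2,2,1
1,1,1,2,2,3
1,2,3,3,0,3
1,2,0,3,1,0
k=2  2,2,3,2,2,1
1,1,1,2,2,3
1,2,3,3,0,3
1,3,0,3,1,0
k=3  2,2,3,2,2,1
1,1,1,2,2,3
1,3,3,3,0,3
2,0,1,3,1,0
k=4  2,2,3,2,2,1
1,1,1,2,2,3
1,3,3,3,0,3
2,1,1,3,1,0
k=5  2,2,3,2,2,1
1,1,1,2,2,3
1,3,3,3,0,3
2,2,1,3,1,0
k=6  2,2,3,2,2,1
1,1,1,2,2,3
1,3,3,3,0,3
2,3,1,3,1,0
k=7  2,2,3,2,2,1
1,2,2,3,2,3
2,1,2,1,1,3
3,2,0,1,2,0
k=8  2,2,3,2,2,1
1,2,2,3,2,3
2,1,2,1,1,3
3,3,0,1,2,0
k=9  2,2,3,2,2,1
1,2,2,3,2,3
3,2,2,1,1,3
0,1,1,1,2,0
k=10  2,2,3,2,2,1
1,2,2,3,2,3
3,2,2,1,1,3
0,2,1,1,2,0
k=11  2,2,3,2,2,1
1,2,2,3,2,3
3,2,2,1,1,3
0,3,1,1,2,0
k=12  2,2,3,2,2,1
1,2,2,3,2,3
3,3,2,1,1,3
1,0,2,1,2,0
k=13  2,2,3,2,2,1
1,2,2,3,2,3
3,3,2,1,1,3
1,1,2,1,2,0
k=14  2,2,3,2,2,1
1,2,2,3,2,3
3,3,2,1,1,3
1,2,2,1,2,0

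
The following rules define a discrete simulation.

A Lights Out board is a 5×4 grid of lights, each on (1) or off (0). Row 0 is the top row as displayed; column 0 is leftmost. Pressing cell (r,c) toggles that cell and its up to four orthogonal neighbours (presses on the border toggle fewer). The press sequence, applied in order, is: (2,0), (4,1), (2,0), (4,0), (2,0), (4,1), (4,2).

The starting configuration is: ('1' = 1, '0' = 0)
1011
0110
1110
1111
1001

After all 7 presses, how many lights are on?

0) 1011
0110
1110
1111
1001
1) 1011
1110
0010
0111
1001
2) 1011
1110
0010
0011
0111
3) 1011
0110
1110
1011
0111
4) 1011
0110
1110
0011
1011
5) 1011
1110
0010
1011
1011
6) 1011
1110
0010
1111
0101
7) 1011
1110
0010
1101
0010

11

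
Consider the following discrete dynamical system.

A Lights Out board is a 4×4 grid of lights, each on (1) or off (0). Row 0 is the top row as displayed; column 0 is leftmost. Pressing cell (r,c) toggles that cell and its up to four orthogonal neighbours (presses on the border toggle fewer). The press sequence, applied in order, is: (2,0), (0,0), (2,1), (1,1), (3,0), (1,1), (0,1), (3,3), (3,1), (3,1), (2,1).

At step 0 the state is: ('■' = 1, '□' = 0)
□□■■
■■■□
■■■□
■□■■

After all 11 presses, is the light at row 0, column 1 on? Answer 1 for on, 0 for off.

0

step 0: □□■■
■■■□
■■■□
■□■■
step 1: □□■■
□■■□
□□■□
□□■■
step 2: ■■■■
■■■□
□□■□
□□■■
step 3: ■■■■
■□■□
■■□□
□■■■
step 4: ■□■■
□■□□
■□□□
□■■■
step 5: ■□■■
□■□□
□□□□
■□■■
step 6: ■■■■
■□■□
□■□□
■□■■
step 7: □□□■
■■■□
□■□□
■□■■
step 8: □□□■
■■■□
□■□■
■□□□
step 9: □□□■
■■■□
□□□■
□■■□
step 10: □□□■
■■■□
□■□■
■□□□
step 11: □□□■
■□■□
■□■■
■■□□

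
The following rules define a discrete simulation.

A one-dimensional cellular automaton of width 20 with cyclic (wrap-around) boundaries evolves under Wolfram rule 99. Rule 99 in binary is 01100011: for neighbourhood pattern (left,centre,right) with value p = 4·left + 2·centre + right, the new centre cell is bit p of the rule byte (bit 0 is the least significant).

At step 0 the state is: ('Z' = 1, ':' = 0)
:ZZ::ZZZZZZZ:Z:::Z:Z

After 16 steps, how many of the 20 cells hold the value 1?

10

0) :ZZ::ZZZZZZZ:Z:::Z:Z
1) Z:Z:Z::::::ZZ::ZZ:Z:
2) :Z:Z::ZZZZZ:Z:Z:ZZ:Z
3) Z:Z::Z::::ZZ:Z:Z:ZZ:
4) :Z::Z::ZZZ:ZZ:Z:Z:ZZ
5) Z::Z::Z::ZZ:ZZ:Z:Z:Z
6) Z:Z::Z::Z:ZZ:ZZ:Z:Z:
7) :Z::Z::Z:Z:ZZ:ZZ:Z:Z
8) Z::Z::Z:Z:Z:ZZ:ZZ:Z:
9) ::Z::Z:Z:Z:Z:ZZ:ZZ:Z
10) :Z::Z:Z:Z:Z:Z:ZZ:ZZ:
11) Z::Z:Z:Z:Z:Z:Z:ZZ:Z:
12) ::Z:Z:Z:Z:Z:Z:Z:ZZ:Z
13) :Z:Z:Z:Z:Z:Z:Z:Z:ZZ:
14) Z:Z:Z:Z:Z:Z:Z:Z:Z:Z:
15) :Z:Z:Z:Z:Z:Z:Z:Z:Z:Z
16) Z:Z:Z:Z:Z:Z:Z:Z:Z:Z:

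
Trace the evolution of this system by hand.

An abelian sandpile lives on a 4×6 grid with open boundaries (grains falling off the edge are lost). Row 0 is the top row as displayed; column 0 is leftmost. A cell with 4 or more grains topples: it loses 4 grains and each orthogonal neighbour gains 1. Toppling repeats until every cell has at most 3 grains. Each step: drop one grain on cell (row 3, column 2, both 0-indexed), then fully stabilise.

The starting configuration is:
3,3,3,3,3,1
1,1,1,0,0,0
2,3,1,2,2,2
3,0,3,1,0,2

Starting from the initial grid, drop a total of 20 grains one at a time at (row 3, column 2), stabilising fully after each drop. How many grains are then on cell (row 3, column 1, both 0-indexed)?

step 0: 3,3,3,3,3,1
1,1,1,0,0,0
2,3,1,2,2,2
3,0,3,1,0,2
step 1: 3,3,3,3,3,1
1,1,1,0,0,0
2,3,2,2,2,2
3,1,0,2,0,2
step 2: 3,3,3,3,3,1
1,1,1,0,0,0
2,3,2,2,2,2
3,1,1,2,0,2
step 3: 3,3,3,3,3,1
1,1,1,0,0,0
2,3,2,2,2,2
3,1,2,2,0,2
step 4: 3,3,3,3,3,1
1,1,1,0,0,0
2,3,2,2,2,2
3,1,3,2,0,2
step 5: 3,3,3,3,3,1
1,1,1,0,0,0
2,3,3,2,2,2
3,2,0,3,0,2
step 6: 3,3,3,3,3,1
1,1,1,0,0,0
2,3,3,2,2,2
3,2,1,3,0,2
step 7: 3,3,3,3,3,1
1,1,1,0,0,0
2,3,3,2,2,2
3,2,2,3,0,2
step 8: 3,3,3,3,3,1
1,1,1,0,0,0
2,3,3,2,2,2
3,2,3,3,0,2
step 9: 3,3,3,3,3,1
2,2,2,1,0,0
0,2,2,0,3,2
1,1,3,1,1,2
step 10: 3,3,3,3,3,1
2,2,2,1,0,0
0,2,3,0,3,2
1,2,0,2,1,2
step 11: 3,3,3,3,3,1
2,2,2,1,0,0
0,2,3,0,3,2
1,2,1,2,1,2
step 12: 3,3,3,3,3,1
2,2,2,1,0,0
0,2,3,0,3,2
1,2,2,2,1,2
step 13: 3,3,3,3,3,1
2,2,2,1,0,0
0,2,3,0,3,2
1,2,3,2,1,2
step 14: 3,3,3,3,3,1
2,2,3,1,0,0
0,3,0,1,3,2
1,3,1,3,1,2
step 15: 3,3,3,3,3,1
2,2,3,1,0,0
0,3,0,1,3,2
1,3,2,3,1,2
step 16: 3,3,3,3,3,1
2,2,3,1,0,0
0,3,0,1,3,2
1,3,3,3,1,2
step 17: 3,3,3,3,3,1
2,3,3,1,0,0
1,0,2,2,3,2
2,1,2,0,2,2
step 18: 3,3,3,3,3,1
2,3,3,1,0,0
1,0,2,2,3,2
2,1,3,0,2,2
step 19: 3,3,3,3,3,1
2,3,3,1,0,0
1,0,3,2,3,2
2,2,0,1,2,2
step 20: 3,3,3,3,3,1
2,3,3,1,0,0
1,0,3,2,3,2
2,2,1,1,2,2

2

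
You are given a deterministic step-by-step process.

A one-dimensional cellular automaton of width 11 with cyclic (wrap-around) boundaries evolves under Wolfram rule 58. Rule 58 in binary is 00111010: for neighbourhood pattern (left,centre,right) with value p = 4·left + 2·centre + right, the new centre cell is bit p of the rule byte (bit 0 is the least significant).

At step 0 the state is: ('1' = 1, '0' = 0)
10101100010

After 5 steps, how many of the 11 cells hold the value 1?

t=0: 10101100010
t=1: 01011010101
t=2: 10110101010
t=3: 01101010101
t=4: 11010101010
t=5: 10101010101

6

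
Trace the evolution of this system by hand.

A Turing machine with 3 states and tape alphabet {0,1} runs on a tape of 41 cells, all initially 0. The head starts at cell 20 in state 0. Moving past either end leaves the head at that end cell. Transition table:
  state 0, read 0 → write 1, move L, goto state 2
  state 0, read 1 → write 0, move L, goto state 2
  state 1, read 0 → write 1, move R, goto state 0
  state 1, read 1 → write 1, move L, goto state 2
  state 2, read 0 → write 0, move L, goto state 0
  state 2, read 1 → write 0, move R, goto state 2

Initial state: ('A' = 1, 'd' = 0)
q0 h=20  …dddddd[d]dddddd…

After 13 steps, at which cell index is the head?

7

step 0: q0 h=20  …dddddd[d]dddddd…
step 1: q2 h=19  …dddddd[d]Addddd…
step 2: q0 h=18  …dddddd[d]dAdddd…
step 3: q2 h=17  …dddddd[d]AdAddd…
step 4: q0 h=16  …dddddd[d]dAdAdd…
step 5: q2 h=15  …dddddd[d]AdAdAd…
step 6: q0 h=14  …dddddd[d]dAdAdA…
step 7: q2 h=13  …dddddd[d]AdAdAd…
step 8: q0 h=12  …dddddd[d]dAdAdA…
step 9: q2 h=11  …dddddd[d]AdAdAd…
step 10: q0 h=10  …dddddd[d]dAdAdA…
step 11: q2 h= 9  …dddddd[d]AdAdAd…
step 12: q0 h= 8  …dddddd[d]dAdAdA…
step 13: q2 h= 7  …dddddd[d]AdAdAd…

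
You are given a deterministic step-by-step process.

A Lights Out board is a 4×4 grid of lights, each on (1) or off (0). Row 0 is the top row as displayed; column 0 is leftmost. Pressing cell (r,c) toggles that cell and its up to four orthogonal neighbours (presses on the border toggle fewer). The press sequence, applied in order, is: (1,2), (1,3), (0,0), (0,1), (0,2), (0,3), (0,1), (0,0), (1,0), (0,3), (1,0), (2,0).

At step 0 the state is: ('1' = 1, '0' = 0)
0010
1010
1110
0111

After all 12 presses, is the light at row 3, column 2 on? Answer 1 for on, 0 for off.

1

gen 0: 0010
1010
1110
0111
gen 1: 0000
1101
1100
0111
gen 2: 0001
1110
1101
0111
gen 3: 1101
0110
1101
0111
gen 4: 0011
0010
1101
0111
gen 5: 0100
0000
1101
0111
gen 6: 0111
0001
1101
0111
gen 7: 1001
0101
1101
0111
gen 8: 0101
1101
1101
0111
gen 9: 1101
0001
0101
0111
gen 10: 1110
0000
0101
0111
gen 11: 0110
1100
1101
0111
gen 12: 0110
0100
0001
1111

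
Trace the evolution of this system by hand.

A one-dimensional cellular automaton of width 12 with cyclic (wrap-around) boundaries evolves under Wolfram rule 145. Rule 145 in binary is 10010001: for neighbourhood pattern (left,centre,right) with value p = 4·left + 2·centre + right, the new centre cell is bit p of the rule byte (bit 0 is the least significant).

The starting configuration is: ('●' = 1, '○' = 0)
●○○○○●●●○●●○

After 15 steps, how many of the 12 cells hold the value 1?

4

step 0: ●○○○○●●●○●●○
step 1: ○●●●○○●○○○○○
step 2: ○○●○●○○●●●●●
step 3: ●○○○○●○○●●●○
step 4: ○●●●○○●○○●○○
step 5: ○○●○●○○●○○●●
step 6: ●○○○○●○○●○○○
step 7: ○●●●○○●○○●●○
step 8: ○○●○●○○●○○○●
step 9: ●○○○○●○○●●○○
step 10: ○●●●○○●○○○●○
step 11: ○○●○●○○●●○○●
step 12: ●○○○○●○○○●○○
step 13: ○●●●○○●●○○●○
step 14: ○○●○●○○○●○○●
step 15: ●○○○○●●○○●○○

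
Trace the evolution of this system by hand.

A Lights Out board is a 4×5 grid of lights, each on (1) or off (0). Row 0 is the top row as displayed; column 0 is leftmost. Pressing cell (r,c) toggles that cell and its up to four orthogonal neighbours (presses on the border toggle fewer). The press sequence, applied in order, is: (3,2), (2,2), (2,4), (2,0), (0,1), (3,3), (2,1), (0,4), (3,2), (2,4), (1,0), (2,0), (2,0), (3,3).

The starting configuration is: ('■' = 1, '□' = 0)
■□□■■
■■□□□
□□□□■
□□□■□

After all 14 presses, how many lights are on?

14

k=0  ■□□■■
■■□□□
□□□□■
□□□■□
k=1  ■□□■■
■■□□□
□□■□■
□■■□□
k=2  ■□□■■
■■■□□
□■□■■
□■□□□
k=3  ■□□■■
■■■□■
□■□□□
□■□□■
k=4  ■□□■■
□■■□■
■□□□□
■■□□■
k=5  □■■■■
□□■□■
■□□□□
■■□□■
k=6  □■■■■
□□■□■
■□□■□
■■■■□
k=7  □■■■■
□■■□■
□■■■□
■□■■□
k=8  □■■□□
□■■□□
□■■■□
■□■■□
k=9  □■■□□
□■■□□
□■□■□
■■□□□
k=10  □■■□□
□■■□■
□■□□■
■■□□■
k=11  ■■■□□
■□■□■
■■□□■
■■□□■
k=12  ■■■□□
□□■□■
□□□□■
□■□□■
k=13  ■■■□□
■□■□■
■■□□■
■■□□■
k=14  ■■■□□
■□■□■
■■□■■
■■■■□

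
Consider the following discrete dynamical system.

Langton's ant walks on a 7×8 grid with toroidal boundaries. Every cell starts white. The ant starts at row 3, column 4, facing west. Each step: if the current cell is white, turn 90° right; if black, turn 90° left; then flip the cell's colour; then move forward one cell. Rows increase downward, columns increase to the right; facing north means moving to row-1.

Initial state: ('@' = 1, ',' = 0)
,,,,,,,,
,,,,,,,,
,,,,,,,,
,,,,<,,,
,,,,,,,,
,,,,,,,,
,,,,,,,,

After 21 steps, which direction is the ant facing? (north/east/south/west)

k=0  ,,,,,,,,
,,,,,,,,
,,,,,,,,
,,,,<,,,
,,,,,,,,
,,,,,,,,
,,,,,,,,
k=1  ,,,,,,,,
,,,,,,,,
,,,,^,,,
,,,,@,,,
,,,,,,,,
,,,,,,,,
,,,,,,,,
k=2  ,,,,,,,,
,,,,,,,,
,,,,@>,,
,,,,@,,,
,,,,,,,,
,,,,,,,,
,,,,,,,,
k=3  ,,,,,,,,
,,,,,,,,
,,,,@@,,
,,,,@v,,
,,,,,,,,
,,,,,,,,
,,,,,,,,
k=4  ,,,,,,,,
,,,,,,,,
,,,,@@,,
,,,,<@,,
,,,,,,,,
,,,,,,,,
,,,,,,,,
k=5  ,,,,,,,,
,,,,,,,,
,,,,@@,,
,,,,,@,,
,,,,v,,,
,,,,,,,,
,,,,,,,,
k=6  ,,,,,,,,
,,,,,,,,
,,,,@@,,
,,,,,@,,
,,,<@,,,
,,,,,,,,
,,,,,,,,
k=7  ,,,,,,,,
,,,,,,,,
,,,,@@,,
,,,^,@,,
,,,@@,,,
,,,,,,,,
,,,,,,,,
k=8  ,,,,,,,,
,,,,,,,,
,,,,@@,,
,,,@>@,,
,,,@@,,,
,,,,,,,,
,,,,,,,,
k=9  ,,,,,,,,
,,,,,,,,
,,,,@@,,
,,,@@@,,
,,,@v,,,
,,,,,,,,
,,,,,,,,
k=10  ,,,,,,,,
,,,,,,,,
,,,,@@,,
,,,@@@,,
,,,@,>,,
,,,,,,,,
,,,,,,,,
k=11  ,,,,,,,,
,,,,,,,,
,,,,@@,,
,,,@@@,,
,,,@,@,,
,,,,,v,,
,,,,,,,,
k=12  ,,,,,,,,
,,,,,,,,
,,,,@@,,
,,,@@@,,
,,,@,@,,
,,,,<@,,
,,,,,,,,
k=13  ,,,,,,,,
,,,,,,,,
,,,,@@,,
,,,@@@,,
,,,@^@,,
,,,,@@,,
,,,,,,,,
k=14  ,,,,,,,,
,,,,,,,,
,,,,@@,,
,,,@@@,,
,,,@@>,,
,,,,@@,,
,,,,,,,,
k=15  ,,,,,,,,
,,,,,,,,
,,,,@@,,
,,,@@^,,
,,,@@,,,
,,,,@@,,
,,,,,,,,
k=16  ,,,,,,,,
,,,,,,,,
,,,,@@,,
,,,@<,,,
,,,@@,,,
,,,,@@,,
,,,,,,,,
k=17  ,,,,,,,,
,,,,,,,,
,,,,@@,,
,,,@,,,,
,,,@v,,,
,,,,@@,,
,,,,,,,,
k=18  ,,,,,,,,
,,,,,,,,
,,,,@@,,
,,,@,,,,
,,,@,>,,
,,,,@@,,
,,,,,,,,
k=19  ,,,,,,,,
,,,,,,,,
,,,,@@,,
,,,@,,,,
,,,@,@,,
,,,,@v,,
,,,,,,,,
k=20  ,,,,,,,,
,,,,,,,,
,,,,@@,,
,,,@,,,,
,,,@,@,,
,,,,@,>,
,,,,,,,,
k=21  ,,,,,,,,
,,,,,,,,
,,,,@@,,
,,,@,,,,
,,,@,@,,
,,,,@,@,
,,,,,,v,

south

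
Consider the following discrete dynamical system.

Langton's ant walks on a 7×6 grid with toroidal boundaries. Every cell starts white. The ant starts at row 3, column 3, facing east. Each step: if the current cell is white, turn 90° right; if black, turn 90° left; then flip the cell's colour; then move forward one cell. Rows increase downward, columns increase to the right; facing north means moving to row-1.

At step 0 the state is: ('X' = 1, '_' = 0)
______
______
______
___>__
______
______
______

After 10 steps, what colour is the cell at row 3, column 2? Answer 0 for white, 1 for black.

[0] ______
______
______
___>__
______
______
______
[1] ______
______
______
___X__
___v__
______
______
[2] ______
______
______
___X__
__<X__
______
______
[3] ______
______
______
__^X__
__XX__
______
______
[4] ______
______
______
__X>__
__XX__
______
______
[5] ______
______
___^__
__X___
__XX__
______
______
[6] ______
______
___X>_
__X___
__XX__
______
______
[7] ______
______
___XX_
__X_v_
__XX__
______
______
[8] ______
______
___XX_
__X<X_
__XX__
______
______
[9] ______
______
___^X_
__XXX_
__XX__
______
______
[10] ______
______
__<_X_
__XXX_
__XX__
______
______

1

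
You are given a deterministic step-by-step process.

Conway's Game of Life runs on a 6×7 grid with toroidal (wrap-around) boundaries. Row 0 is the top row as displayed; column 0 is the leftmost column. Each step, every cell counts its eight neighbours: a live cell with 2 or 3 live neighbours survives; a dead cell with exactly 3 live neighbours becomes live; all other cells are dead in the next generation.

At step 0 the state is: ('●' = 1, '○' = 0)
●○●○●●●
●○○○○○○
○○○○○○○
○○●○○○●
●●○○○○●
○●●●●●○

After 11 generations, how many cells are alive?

step 0: ●○●○●●●
●○○○○○○
○○○○○○○
○○●○○○●
●●○○○○●
○●●●●●○
step 1: ●○●○○○○
●●○○○●○
○○○○○○○
○●○○○○●
○○○○●○●
○○○○○○○
step 2: ●○○○○○●
●●○○○○●
○●○○○○●
●○○○○●○
●○○○○●○
○○○○○○○
step 3: ○●○○○○●
○●○○○●○
○●○○○●○
●●○○○●○
○○○○○○○
●○○○○○○
step 4: ○●○○○○●
○●●○○●●
○●●○●●○
●●○○○○●
●●○○○○●
●○○○○○○
step 5: ○●●○○●●
○○○●●○●
○○○●●○○
○○○○○○○
○○○○○○○
○○○○○○○
step 6: ●○●●●●●
●○○○○○●
○○○●●●○
○○○○○○○
○○○○○○○
○○○○○○○
step 7: ●●○●●●○
●●●○○○○
○○○○●●●
○○○○●○○
○○○○○○○
○○○●●●●
step 8: ○○○○○○○
○○●○○○○
●●○●●●●
○○○○●○○
○○○●○○○
●○●●○○●
step 9: ○●●●○○○
●●●●●●●
●●●●●●●
●○●○○○●
○○●●●○○
○○●●○○○
step 10: ○○○○○●●
○○○○○○○
○○○○○○○
○○○○○○○
○○○○●○○
○○○○○○○
step 11: ○○○○○○○
○○○○○○○
○○○○○○○
○○○○○○○
○○○○○○○
○○○○○●○

1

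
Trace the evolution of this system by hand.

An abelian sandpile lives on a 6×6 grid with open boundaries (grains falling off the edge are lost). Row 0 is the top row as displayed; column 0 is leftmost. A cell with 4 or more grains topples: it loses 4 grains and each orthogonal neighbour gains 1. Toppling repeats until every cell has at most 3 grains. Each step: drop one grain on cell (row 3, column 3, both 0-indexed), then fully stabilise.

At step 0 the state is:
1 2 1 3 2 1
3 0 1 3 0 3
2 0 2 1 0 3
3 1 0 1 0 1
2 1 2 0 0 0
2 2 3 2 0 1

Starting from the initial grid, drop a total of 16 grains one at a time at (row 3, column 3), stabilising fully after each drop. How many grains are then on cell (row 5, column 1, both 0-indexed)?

0) 1 2 1 3 2 1
3 0 1 3 0 3
2 0 2 1 0 3
3 1 0 1 0 1
2 1 2 0 0 0
2 2 3 2 0 1
1) 1 2 1 3 2 1
3 0 1 3 0 3
2 0 2 1 0 3
3 1 0 2 0 1
2 1 2 0 0 0
2 2 3 2 0 1
2) 1 2 1 3 2 1
3 0 1 3 0 3
2 0 2 1 0 3
3 1 0 3 0 1
2 1 2 0 0 0
2 2 3 2 0 1
3) 1 2 1 3 2 1
3 0 1 3 0 3
2 0 2 2 0 3
3 1 1 0 1 1
2 1 2 1 0 0
2 2 3 2 0 1
4) 1 2 1 3 2 1
3 0 1 3 0 3
2 0 2 2 0 3
3 1 1 1 1 1
2 1 2 1 0 0
2 2 3 2 0 1
5) 1 2 1 3 2 1
3 0 1 3 0 3
2 0 2 2 0 3
3 1 1 2 1 1
2 1 2 1 0 0
2 2 3 2 0 1
6) 1 2 1 3 2 1
3 0 1 3 0 3
2 0 2 2 0 3
3 1 1 3 1 1
2 1 2 1 0 0
2 2 3 2 0 1
7) 1 2 1 3 2 1
3 0 1 3 0 3
2 0 2 3 0 3
3 1 2 0 2 1
2 1 2 2 0 0
2 2 3 2 0 1
8) 1 2 1 3 2 1
3 0 1 3 0 3
2 0 2 3 0 3
3 1 2 1 2 1
2 1 2 2 0 0
2 2 3 2 0 1
9) 1 2 1 3 2 1
3 0 1 3 0 3
2 0 2 3 0 3
3 1 2 2 2 1
2 1 2 2 0 0
2 2 3 2 0 1
10) 1 2 1 3 2 1
3 0 1 3 0 3
2 0 2 3 0 3
3 1 2 3 2 1
2 1 2 2 0 0
2 2 3 2 0 1
11) 1 2 2 0 3 1
3 0 2 1 1 3
2 0 3 1 1 3
3 1 3 1 3 1
2 1 2 3 0 0
2 2 3 2 0 1
12) 1 2 2 0 3 1
3 0 2 1 1 3
2 0 3 1 1 3
3 1 3 2 3 1
2 1 2 3 0 0
2 2 3 2 0 1
13) 1 2 2 0 3 1
3 0 2 1 1 3
2 0 3 1 1 3
3 1 3 3 3 1
2 1 2 3 0 0
2 2 3 2 0 1
14) 1 2 2 0 3 1
3 0 3 1 1 3
2 1 0 3 2 3
3 2 2 3 0 2
2 2 1 2 2 0
2 3 1 0 1 1
15) 1 2 2 0 3 1
3 0 3 2 1 3
2 1 1 0 3 3
3 2 3 1 1 2
2 2 1 3 2 0
2 3 1 0 1 1
16) 1 2 2 0 3 1
3 0 3 2 1 3
2 1 1 0 3 3
3 2 3 2 1 2
2 2 1 3 2 0
2 3 1 0 1 1

3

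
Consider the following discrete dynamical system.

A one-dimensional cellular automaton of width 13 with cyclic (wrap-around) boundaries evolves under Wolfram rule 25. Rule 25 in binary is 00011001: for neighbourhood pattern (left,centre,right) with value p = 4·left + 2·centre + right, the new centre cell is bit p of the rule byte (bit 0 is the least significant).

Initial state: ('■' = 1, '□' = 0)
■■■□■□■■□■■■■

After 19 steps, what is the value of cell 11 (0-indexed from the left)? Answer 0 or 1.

t=0: ■■■□■□■■□■■■■
t=1: □□□□□□■□□■□□□
t=2: ■■■■■□□■□□■■■
t=3: □□□□□■□□■□■□□
t=4: ■■■■□□■□□□□■■
t=5: □□□□■□□■■■□■□
t=6: ■■■□□■□■□□□□■
t=7: □□□■□□□□■■■□■
t=8: ■■□□■■■□■□□□□
t=9: ■□■□■□□□□■■■□
t=10: □□□□□■■■□■□□□
t=11: ■■■■□■□□□□■■■
t=12: □□□□□□■■■□■□□
t=13: ■■■■■□■□□□□■■
t=14: □□□□□□□■■■□■□
t=15: ■■■■■■□■□□□□■
t=16: □□□□□□□□■■■□■
t=17: ■■■■■■■□■□□□□
t=18: ■□□□□□□□□■■■□
t=19: □■■■■■■■□■□□□

0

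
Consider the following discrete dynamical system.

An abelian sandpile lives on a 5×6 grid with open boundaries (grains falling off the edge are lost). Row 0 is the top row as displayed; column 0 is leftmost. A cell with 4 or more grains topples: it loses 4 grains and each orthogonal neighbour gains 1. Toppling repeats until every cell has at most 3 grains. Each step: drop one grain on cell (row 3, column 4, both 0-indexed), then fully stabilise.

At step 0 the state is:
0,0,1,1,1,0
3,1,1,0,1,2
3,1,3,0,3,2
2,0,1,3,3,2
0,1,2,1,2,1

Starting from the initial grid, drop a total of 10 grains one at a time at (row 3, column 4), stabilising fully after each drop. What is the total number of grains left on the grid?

step 0: 0,0,1,1,1,0
3,1,1,0,1,2
3,1,3,0,3,2
2,0,1,3,3,2
0,1,2,1,2,1
step 1: 0,0,1,1,1,0
3,1,1,0,2,2
3,1,3,2,0,3
2,0,2,0,2,3
0,1,2,2,3,1
step 2: 0,0,1,1,1,0
3,1,1,0,2,2
3,1,3,2,0,3
2,0,2,0,3,3
0,1,2,2,3,1
step 3: 0,0,1,1,1,0
3,1,1,0,2,3
3,1,3,2,2,0
2,0,2,1,2,1
0,1,2,3,0,3
step 4: 0,0,1,1,1,0
3,1,1,0,2,3
3,1,3,2,2,0
2,0,2,1,3,1
0,1,2,3,0,3
step 5: 0,0,1,1,1,0
3,1,1,0,2,3
3,1,3,2,3,0
2,0,2,2,0,2
0,1,2,3,1,3
step 6: 0,0,1,1,1,0
3,1,1,0,2,3
3,1,3,2,3,0
2,0,2,2,1,2
0,1,2,3,1,3
step 7: 0,0,1,1,1,0
3,1,1,0,2,3
3,1,3,2,3,0
2,0,2,2,2,2
0,1,2,3,1,3
step 8: 0,0,1,1,1,0
3,1,1,0,2,3
3,1,3,2,3,0
2,0,2,2,3,2
0,1,2,3,1,3
step 9: 0,0,1,1,1,0
3,1,1,0,3,3
3,1,3,3,0,1
2,0,2,3,1,3
0,1,2,3,2,3
step 10: 0,0,1,1,1,0
3,1,1,0,3,3
3,1,3,3,0,1
2,0,2,3,2,3
0,1,2,3,2,3

48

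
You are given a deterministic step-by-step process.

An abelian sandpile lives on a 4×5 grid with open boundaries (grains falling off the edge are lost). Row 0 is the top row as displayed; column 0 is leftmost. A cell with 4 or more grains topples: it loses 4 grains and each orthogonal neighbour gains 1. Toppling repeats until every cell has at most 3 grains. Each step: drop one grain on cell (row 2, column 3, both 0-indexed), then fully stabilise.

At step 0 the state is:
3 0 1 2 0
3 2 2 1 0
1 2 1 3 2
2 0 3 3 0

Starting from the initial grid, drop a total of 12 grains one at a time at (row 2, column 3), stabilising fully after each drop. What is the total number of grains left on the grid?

36

step 0: 3 0 1 2 0
3 2 2 1 0
1 2 1 3 2
2 0 3 3 0
step 1: 3 0 1 2 0
3 2 2 2 0
1 2 3 1 3
2 1 0 1 1
step 2: 3 0 1 2 0
3 2 2 2 0
1 2 3 2 3
2 1 0 1 1
step 3: 3 0 1 2 0
3 2 2 2 0
1 2 3 3 3
2 1 0 1 1
step 4: 3 0 1 2 0
3 2 3 3 1
1 3 0 2 0
2 1 1 2 2
step 5: 3 0 1 2 0
3 2 3 3 1
1 3 0 3 0
2 1 1 2 2
step 6: 3 0 2 3 0
3 3 0 1 2
1 3 2 1 1
2 1 1 3 2
step 7: 3 0 2 3 0
3 3 0 1 2
1 3 2 2 1
2 1 1 3 2
step 8: 3 0 2 3 0
3 3 0 1 2
1 3 2 3 1
2 1 1 3 2
step 9: 3 0 2 3 0
3 3 0 2 2
1 3 3 1 2
2 1 2 0 3
step 10: 3 0 2 3 0
3 3 0 2 2
1 3 3 2 2
2 1 2 0 3
step 11: 3 0 2 3 0
3 3 0 2 2
1 3 3 3 2
2 1 2 0 3
step 12: 0 2 2 3 0
1 1 2 3 2
3 1 1 1 3
2 2 3 1 3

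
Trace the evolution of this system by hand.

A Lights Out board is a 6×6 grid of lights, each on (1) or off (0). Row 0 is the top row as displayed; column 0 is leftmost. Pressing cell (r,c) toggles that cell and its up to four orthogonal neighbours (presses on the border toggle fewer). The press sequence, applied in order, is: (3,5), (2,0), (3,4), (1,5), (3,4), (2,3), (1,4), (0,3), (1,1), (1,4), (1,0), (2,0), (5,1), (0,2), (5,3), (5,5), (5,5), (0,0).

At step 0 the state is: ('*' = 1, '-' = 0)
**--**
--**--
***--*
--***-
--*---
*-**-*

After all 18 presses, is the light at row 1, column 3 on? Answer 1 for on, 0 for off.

0) **--**
--**--
***--*
--***-
--*---
*-**-*
1) **--**
--**--
***---
--**-*
--*--*
*-**-*
2) **--**
*-**--
--*---
*-**-*
--*--*
*-**-*
3) **--**
*-**--
--*-*-
*-*-*-
--*-**
*-**-*
4) **--*-
*-****
--*-**
*-*-*-
--*-**
*-**-*
5) **--*-
*-****
--*--*
*-**-*
--*--*
*-**-*
6) **--*-
*-*-**
---***
*-*--*
--*--*
*-**-*
7) **----
*-**--
---*-*
*-*--*
--*--*
*-**-*
8) *****-
*-*---
---*-*
*-*--*
--*--*
*-**-*
9) *-***-
-*----
-*-*-*
*-*--*
--*--*
*-**-*
10) *-**--
-*-***
-*-***
*-*--*
--*--*
*-**-*
11) --**--
*--***
**-***
*-*--*
--*--*
*-**-*
12) --**--
---***
---***
--*--*
--*--*
*-**-*
13) --**--
---***
---***
--*--*
-**--*
-*-*-*
14) -*----
--****
---***
--*--*
-**--*
-*-*-*
15) -*----
--****
---***
--*--*
-***-*
-**-**
16) -*----
--****
---***
--*--*
-***--
-**---
17) -*----
--****
---***
--*--*
-***-*
-**-**
18) *-----
*-****
---***
--*--*
-***-*
-**-**

1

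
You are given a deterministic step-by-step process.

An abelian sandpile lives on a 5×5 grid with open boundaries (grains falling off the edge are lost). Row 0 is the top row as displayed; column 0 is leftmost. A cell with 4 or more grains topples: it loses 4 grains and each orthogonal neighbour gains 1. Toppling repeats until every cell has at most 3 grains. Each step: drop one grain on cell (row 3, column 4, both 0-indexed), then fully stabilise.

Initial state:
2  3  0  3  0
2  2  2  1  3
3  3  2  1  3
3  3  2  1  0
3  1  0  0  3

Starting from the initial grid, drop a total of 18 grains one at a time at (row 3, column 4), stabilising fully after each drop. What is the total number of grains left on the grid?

step 0: 2  3  0  3  0
2  2  2  1  3
3  3  2  1  3
3  3  2  1  0
3  1  0  0  3
step 1: 2  3  0  3  0
2  2  2  1  3
3  3  2  1  3
3  3  2  1  1
3  1  0  0  3
step 2: 2  3  0  3  0
2  2  2  1  3
3  3  2  1  3
3  3  2  1  2
3  1  0  0  3
step 3: 2  3  0  3  0
2  2  2  1  3
3  3  2  1  3
3  3  2  1  3
3  1  0  0  3
step 4: 2  3  0  3  1
2  2  2  2  0
3  3  2  2  1
3  3  2  2  2
3  1  0  1  0
step 5: 2  3  0  3  1
2  2  2  2  0
3  3  2  2  1
3  3  2  2  3
3  1  0  1  0
step 6: 2  3  0  3  1
2  2  2  2  0
3  3  2  2  2
3  3  2  3  0
3  1  0  1  1
step 7: 2  3  0  3  1
2  2  2  2  0
3  3  2  2  2
3  3  2  3  1
3  1  0  1  1
step 8: 2  3  0  3  1
2  2  2  2  0
3  3  2  2  2
3  3  2  3  2
3  1  0  1  1
step 9: 2  3  0  3  1
2  2  2  2  0
3  3  2  2  2
3  3  2  3  3
3  1  0  1  1
step 10: 2  3  0  3  1
2  2  2  2  0
3  3  2  3  3
3  3  3  0  1
3  1  0  2  2
step 11: 2  3  0  3  1
2  2  2  2  0
3  3  2  3  3
3  3  3  0  2
3  1  0  2  2
step 12: 2  3  0  3  1
2  2  2  2  0
3  3  2  3  3
3  3  3  0  3
3  1  0  2  2
step 13: 2  3  0  3  1
2  2  2  3  1
3  3  3  0  1
3  3  3  2  1
3  1  0  2  3
step 14: 2  3  0  3  1
2  2  2  3  1
3  3  3  0  1
3  3  3  2  2
3  1  0  2  3
step 15: 2  3  0  3  1
2  2  2  3  1
3  3  3  0  1
3  3  3  2  3
3  1  0  2  3
step 16: 2  3  0  3  1
2  2  2  3  1
3  3  3  0  2
3  3  3  3  1
3  1  0  3  0
step 17: 2  3  0  3  1
2  2  2  3  1
3  3  3  0  2
3  3  3  3  2
3  1  0  3  0
step 18: 2  3  0  3  1
2  2  2  3  1
3  3  3  0  2
3  3  3  3  3
3  1  0  3  0

52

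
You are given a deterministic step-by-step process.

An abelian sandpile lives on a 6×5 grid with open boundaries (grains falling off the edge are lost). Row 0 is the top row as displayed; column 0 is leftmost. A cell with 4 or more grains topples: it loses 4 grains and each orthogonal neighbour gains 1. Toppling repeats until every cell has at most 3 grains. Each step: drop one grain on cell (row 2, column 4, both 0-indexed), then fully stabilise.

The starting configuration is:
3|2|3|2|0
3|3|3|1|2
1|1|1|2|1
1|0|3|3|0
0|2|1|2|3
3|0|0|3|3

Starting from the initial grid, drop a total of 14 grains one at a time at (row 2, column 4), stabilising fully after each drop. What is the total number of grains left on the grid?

step 0: 3|2|3|2|0
3|3|3|1|2
1|1|1|2|1
1|0|3|3|0
0|2|1|2|3
3|0|0|3|3
step 1: 3|2|3|2|0
3|3|3|1|2
1|1|1|2|2
1|0|3|3|0
0|2|1|2|3
3|0|0|3|3
step 2: 3|2|3|2|0
3|3|3|1|2
1|1|1|2|3
1|0|3|3|0
0|2|1|2|3
3|0|0|3|3
step 3: 3|2|3|2|0
3|3|3|1|3
1|1|1|3|0
1|0|3|3|1
0|2|1|2|3
3|0|0|3|3
step 4: 3|2|3|2|0
3|3|3|1|3
1|1|1|3|1
1|0|3|3|1
0|2|1|2|3
3|0|0|3|3
step 5: 3|2|3|2|0
3|3|3|1|3
1|1|1|3|2
1|0|3|3|1
0|2|1|2|3
3|0|0|3|3
step 6: 3|2|3|2|0
3|3|3|1|3
1|1|1|3|3
1|0|3|3|1
0|2|1|2|3
3|0|0|3|3
step 7: 3|2|3|2|1
3|3|3|3|0
1|1|3|1|2
1|1|0|1|3
0|2|2|3|3
3|0|0|3|3
step 8: 3|2|3|2|1
3|3|3|3|0
1|1|3|1|3
1|1|0|1|3
0|2|2|3|3
3|0|0|3|3
step 9: 3|2|3|2|1
3|3|3|3|1
1|1|3|2|1
1|1|0|3|1
0|2|3|1|2
3|0|1|1|1
step 10: 3|2|3|2|1
3|3|3|3|1
1|1|3|2|2
1|1|0|3|1
0|2|3|1|2
3|0|1|1|1
step 11: 3|2|3|2|1
3|3|3|3|1
1|1|3|2|3
1|1|0|3|1
0|2|3|1|2
3|0|1|1|1
step 12: 3|2|3|2|1
3|3|3|3|2
1|1|3|3|0
1|1|0|3|2
0|2|3|1|2
3|0|1|1|1
step 13: 3|2|3|2|1
3|3|3|3|2
1|1|3|3|1
1|1|0|3|2
0|2|3|1|2
3|0|1|1|1
step 14: 3|2|3|2|1
3|3|3|3|2
1|1|3|3|2
1|1|0|3|2
0|2|3|1|2
3|0|1|1|1

56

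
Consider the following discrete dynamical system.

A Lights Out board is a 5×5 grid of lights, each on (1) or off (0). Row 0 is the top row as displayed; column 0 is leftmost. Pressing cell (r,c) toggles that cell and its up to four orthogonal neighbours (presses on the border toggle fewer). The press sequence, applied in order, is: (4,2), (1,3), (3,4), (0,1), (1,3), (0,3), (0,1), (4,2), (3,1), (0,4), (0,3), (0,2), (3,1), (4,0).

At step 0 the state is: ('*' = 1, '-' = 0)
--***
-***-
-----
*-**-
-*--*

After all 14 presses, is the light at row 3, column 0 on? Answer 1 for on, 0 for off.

step 0: --***
-***-
-----
*-**-
-*--*
step 1: --***
-***-
-----
*--*-
--***
step 2: --*-*
-*--*
---*-
*--*-
--***
step 3: --*-*
-*--*
---**
*---*
--**-
step 4: **--*
----*
---**
*---*
--**-
step 5: **-**
--**-
----*
*---*
--**-
step 6: ***--
--*--
----*
*---*
--**-
step 7: -----
-**--
----*
*---*
--**-
step 8: -----
-**--
----*
*-*-*
-*---
step 9: -----
-**--
-*--*
-*--*
-----
step 10: ---**
-**-*
-*--*
-*--*
-----
step 11: --*--
-****
-*--*
-*--*
-----
step 12: -*-*-
-*-**
-*--*
-*--*
-----
step 13: -*-*-
-*-**
----*
*-*-*
-*---
step 14: -*-*-
-*-**
----*
--*-*
*----

0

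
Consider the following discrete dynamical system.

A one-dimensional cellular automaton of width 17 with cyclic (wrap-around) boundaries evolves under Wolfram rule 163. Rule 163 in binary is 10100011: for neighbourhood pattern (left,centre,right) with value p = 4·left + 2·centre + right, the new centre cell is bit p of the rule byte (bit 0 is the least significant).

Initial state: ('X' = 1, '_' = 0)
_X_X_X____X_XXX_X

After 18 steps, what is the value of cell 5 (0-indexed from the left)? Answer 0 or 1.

0

step 0: _X_X_X____X_XXX_X
step 1: X_X_X__XXX_X_X_X_
step 2: _X_X__X_X_X_X_X_X
step 3: X_X__X_X_X_X_X_X_
step 4: _X__X_X_X_X_X_X_X
step 5: X__X_X_X_X_X_X_X_
step 6: __X_X_X_X_X_X_X_X
step 7: _X_X_X_X_X_X_X_X_
step 8: X_X_X_X_X_X_X_X__
step 9: _X_X_X_X_X_X_X__X
step 10: X_X_X_X_X_X_X__X_
step 11: _X_X_X_X_X_X__X_X
step 12: X_X_X_X_X_X__X_X_
step 13: _X_X_X_X_X__X_X_X
step 14: X_X_X_X_X__X_X_X_
step 15: _X_X_X_X__X_X_X_X
step 16: X_X_X_X__X_X_X_X_
step 17: _X_X_X__X_X_X_X_X
step 18: X_X_X__X_X_X_X_X_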